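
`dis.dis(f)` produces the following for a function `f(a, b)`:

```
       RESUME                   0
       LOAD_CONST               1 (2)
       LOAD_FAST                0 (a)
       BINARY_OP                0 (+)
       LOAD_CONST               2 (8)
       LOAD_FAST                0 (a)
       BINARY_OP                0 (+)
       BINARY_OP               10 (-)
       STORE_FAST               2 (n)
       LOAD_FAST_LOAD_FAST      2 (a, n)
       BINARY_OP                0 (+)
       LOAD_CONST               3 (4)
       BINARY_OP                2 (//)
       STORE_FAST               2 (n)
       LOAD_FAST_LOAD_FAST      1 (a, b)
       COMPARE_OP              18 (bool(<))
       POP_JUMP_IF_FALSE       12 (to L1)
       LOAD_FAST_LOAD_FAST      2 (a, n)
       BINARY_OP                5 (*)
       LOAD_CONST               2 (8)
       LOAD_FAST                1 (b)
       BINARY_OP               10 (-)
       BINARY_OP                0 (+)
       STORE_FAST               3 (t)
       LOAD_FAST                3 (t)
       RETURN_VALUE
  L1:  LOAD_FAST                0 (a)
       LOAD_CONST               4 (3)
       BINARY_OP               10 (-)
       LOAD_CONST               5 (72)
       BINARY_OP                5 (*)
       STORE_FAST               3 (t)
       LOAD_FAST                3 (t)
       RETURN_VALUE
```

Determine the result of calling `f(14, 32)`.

LOAD_CONST → push 2. Stack: [2]
LOAD_FAST a → push 14. Stack: [2, 14]
BINARY_OP + → 2 + 14 = 16. Stack: [16]
LOAD_CONST → push 8. Stack: [16, 8]
LOAD_FAST a → push 14. Stack: [16, 8, 14]
BINARY_OP + → 8 + 14 = 22. Stack: [16, 22]
BINARY_OP - → 16 - 22 = -6. Stack: [-6]
STORE_FAST n → n=-6. Stack: []
LOAD_FAST_LOAD_FAST a,n → push 14,-6. Stack: [14, -6]
BINARY_OP + → 14 + -6 = 8. Stack: [8]
LOAD_CONST → push 4. Stack: [8, 4]
BINARY_OP // → 8 // 4 = 2. Stack: [2]
STORE_FAST n → n=2. Stack: []
LOAD_FAST_LOAD_FAST a,b → push 14,32. Stack: [14, 32]
COMPARE_OP bool(<) → 14 vs 32 = True. Stack: [True]
POP_JUMP_IF_FALSE → pop True; no jump. Stack: []
LOAD_FAST_LOAD_FAST a,n → push 14,2. Stack: [14, 2]
BINARY_OP * → 14 * 2 = 28. Stack: [28]
LOAD_CONST → push 8. Stack: [28, 8]
LOAD_FAST b → push 32. Stack: [28, 8, 32]
BINARY_OP - → 8 - 32 = -24. Stack: [28, -24]
BINARY_OP + → 28 + -24 = 4. Stack: [4]
STORE_FAST t → t=4. Stack: []
LOAD_FAST t → push 4. Stack: [4]
RETURN_VALUE → return 4.

4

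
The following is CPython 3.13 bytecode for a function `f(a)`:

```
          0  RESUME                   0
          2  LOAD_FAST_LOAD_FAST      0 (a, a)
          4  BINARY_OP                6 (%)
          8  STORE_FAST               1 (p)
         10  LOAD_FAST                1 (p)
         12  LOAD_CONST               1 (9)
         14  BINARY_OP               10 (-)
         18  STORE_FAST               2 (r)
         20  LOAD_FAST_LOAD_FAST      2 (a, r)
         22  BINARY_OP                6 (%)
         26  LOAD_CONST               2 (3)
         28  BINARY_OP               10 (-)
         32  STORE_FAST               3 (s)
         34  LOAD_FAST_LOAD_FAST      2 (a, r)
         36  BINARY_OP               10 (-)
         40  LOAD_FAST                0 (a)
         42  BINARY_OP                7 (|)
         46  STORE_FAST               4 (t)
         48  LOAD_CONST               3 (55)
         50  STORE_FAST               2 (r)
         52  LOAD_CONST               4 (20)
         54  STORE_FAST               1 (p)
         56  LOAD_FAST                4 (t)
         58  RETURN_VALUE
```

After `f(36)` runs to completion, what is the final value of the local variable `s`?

-3

LOAD_FAST_LOAD_FAST a,a → push 36,36. Stack: [36, 36]
BINARY_OP % → 36 % 36 = 0. Stack: [0]
STORE_FAST p → p=0. Stack: []
LOAD_FAST p → push 0. Stack: [0]
LOAD_CONST → push 9. Stack: [0, 9]
BINARY_OP - → 0 - 9 = -9. Stack: [-9]
STORE_FAST r → r=-9. Stack: []
LOAD_FAST_LOAD_FAST a,r → push 36,-9. Stack: [36, -9]
BINARY_OP % → 36 % -9 = 0. Stack: [0]
LOAD_CONST → push 3. Stack: [0, 3]
BINARY_OP - → 0 - 3 = -3. Stack: [-3]
STORE_FAST s → s=-3. Stack: []
LOAD_FAST_LOAD_FAST a,r → push 36,-9. Stack: [36, -9]
BINARY_OP - → 36 - -9 = 45. Stack: [45]
LOAD_FAST a → push 36. Stack: [45, 36]
BINARY_OP | → 45 | 36 = 45. Stack: [45]
STORE_FAST t → t=45. Stack: []
LOAD_CONST → push 55. Stack: [55]
STORE_FAST r → r=55. Stack: []
LOAD_CONST → push 20. Stack: [20]
STORE_FAST p → p=20. Stack: []
LOAD_FAST t → push 45. Stack: [45]
RETURN_VALUE → return 45.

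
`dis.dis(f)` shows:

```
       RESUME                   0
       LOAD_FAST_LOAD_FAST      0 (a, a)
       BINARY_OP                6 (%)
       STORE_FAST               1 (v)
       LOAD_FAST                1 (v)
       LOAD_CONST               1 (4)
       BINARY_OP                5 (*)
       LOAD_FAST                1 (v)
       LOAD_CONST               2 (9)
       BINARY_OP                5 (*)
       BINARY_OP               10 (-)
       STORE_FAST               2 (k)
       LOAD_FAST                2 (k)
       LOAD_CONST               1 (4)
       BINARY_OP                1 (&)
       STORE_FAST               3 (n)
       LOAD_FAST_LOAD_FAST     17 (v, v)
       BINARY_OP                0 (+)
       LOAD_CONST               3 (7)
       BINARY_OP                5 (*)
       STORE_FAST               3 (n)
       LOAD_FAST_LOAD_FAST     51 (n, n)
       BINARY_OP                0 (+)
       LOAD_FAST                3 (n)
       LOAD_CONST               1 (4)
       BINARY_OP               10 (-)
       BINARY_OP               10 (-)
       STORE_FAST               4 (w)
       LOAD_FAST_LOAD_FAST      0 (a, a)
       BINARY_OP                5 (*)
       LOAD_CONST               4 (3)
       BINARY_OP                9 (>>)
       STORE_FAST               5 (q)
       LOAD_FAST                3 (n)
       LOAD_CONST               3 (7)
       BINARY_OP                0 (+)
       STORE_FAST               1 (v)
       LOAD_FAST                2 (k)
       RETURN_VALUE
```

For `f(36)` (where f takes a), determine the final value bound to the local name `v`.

LOAD_FAST_LOAD_FAST a,a → push 36,36. Stack: [36, 36]
BINARY_OP % → 36 % 36 = 0. Stack: [0]
STORE_FAST v → v=0. Stack: []
LOAD_FAST v → push 0. Stack: [0]
LOAD_CONST → push 4. Stack: [0, 4]
BINARY_OP * → 0 * 4 = 0. Stack: [0]
LOAD_FAST v → push 0. Stack: [0, 0]
LOAD_CONST → push 9. Stack: [0, 0, 9]
BINARY_OP * → 0 * 9 = 0. Stack: [0, 0]
BINARY_OP - → 0 - 0 = 0. Stack: [0]
STORE_FAST k → k=0. Stack: []
LOAD_FAST k → push 0. Stack: [0]
LOAD_CONST → push 4. Stack: [0, 4]
BINARY_OP & → 0 & 4 = 0. Stack: [0]
STORE_FAST n → n=0. Stack: []
LOAD_FAST_LOAD_FAST v,v → push 0,0. Stack: [0, 0]
BINARY_OP + → 0 + 0 = 0. Stack: [0]
LOAD_CONST → push 7. Stack: [0, 7]
BINARY_OP * → 0 * 7 = 0. Stack: [0]
STORE_FAST n → n=0. Stack: []
LOAD_FAST_LOAD_FAST n,n → push 0,0. Stack: [0, 0]
BINARY_OP + → 0 + 0 = 0. Stack: [0]
LOAD_FAST n → push 0. Stack: [0, 0]
LOAD_CONST → push 4. Stack: [0, 0, 4]
BINARY_OP - → 0 - 4 = -4. Stack: [0, -4]
BINARY_OP - → 0 - -4 = 4. Stack: [4]
STORE_FAST w → w=4. Stack: []
LOAD_FAST_LOAD_FAST a,a → push 36,36. Stack: [36, 36]
BINARY_OP * → 36 * 36 = 1296. Stack: [1296]
LOAD_CONST → push 3. Stack: [1296, 3]
BINARY_OP >> → 1296 >> 3 = 162. Stack: [162]
STORE_FAST q → q=162. Stack: []
LOAD_FAST n → push 0. Stack: [0]
LOAD_CONST → push 7. Stack: [0, 7]
BINARY_OP + → 0 + 7 = 7. Stack: [7]
STORE_FAST v → v=7. Stack: []
LOAD_FAST k → push 0. Stack: [0]
RETURN_VALUE → return 0.

7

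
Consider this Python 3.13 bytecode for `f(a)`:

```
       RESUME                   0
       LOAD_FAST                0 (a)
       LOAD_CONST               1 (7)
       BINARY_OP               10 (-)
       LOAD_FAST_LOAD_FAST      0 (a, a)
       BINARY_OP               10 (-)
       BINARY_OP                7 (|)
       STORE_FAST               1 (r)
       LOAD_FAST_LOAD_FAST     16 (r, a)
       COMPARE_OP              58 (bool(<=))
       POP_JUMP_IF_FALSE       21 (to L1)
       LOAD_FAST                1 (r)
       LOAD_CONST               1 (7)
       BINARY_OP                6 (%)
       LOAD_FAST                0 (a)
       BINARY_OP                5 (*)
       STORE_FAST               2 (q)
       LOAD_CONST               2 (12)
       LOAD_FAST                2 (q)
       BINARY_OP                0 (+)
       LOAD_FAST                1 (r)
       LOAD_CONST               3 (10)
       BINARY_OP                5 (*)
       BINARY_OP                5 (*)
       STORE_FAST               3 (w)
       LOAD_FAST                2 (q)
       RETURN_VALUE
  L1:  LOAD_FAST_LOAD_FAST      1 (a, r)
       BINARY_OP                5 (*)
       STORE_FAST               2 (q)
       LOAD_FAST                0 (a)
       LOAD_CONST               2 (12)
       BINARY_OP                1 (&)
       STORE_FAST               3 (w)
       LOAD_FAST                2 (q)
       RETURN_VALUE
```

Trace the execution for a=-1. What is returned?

LOAD_FAST a → push -1. Stack: [-1]
LOAD_CONST → push 7. Stack: [-1, 7]
BINARY_OP - → -1 - 7 = -8. Stack: [-8]
LOAD_FAST_LOAD_FAST a,a → push -1,-1. Stack: [-8, -1, -1]
BINARY_OP - → -1 - -1 = 0. Stack: [-8, 0]
BINARY_OP | → -8 | 0 = -8. Stack: [-8]
STORE_FAST r → r=-8. Stack: []
LOAD_FAST_LOAD_FAST r,a → push -8,-1. Stack: [-8, -1]
COMPARE_OP bool(<=) → -8 vs -1 = True. Stack: [True]
POP_JUMP_IF_FALSE → pop True; no jump. Stack: []
LOAD_FAST r → push -8. Stack: [-8]
LOAD_CONST → push 7. Stack: [-8, 7]
BINARY_OP % → -8 % 7 = 6. Stack: [6]
LOAD_FAST a → push -1. Stack: [6, -1]
BINARY_OP * → 6 * -1 = -6. Stack: [-6]
STORE_FAST q → q=-6. Stack: []
LOAD_CONST → push 12. Stack: [12]
LOAD_FAST q → push -6. Stack: [12, -6]
BINARY_OP + → 12 + -6 = 6. Stack: [6]
LOAD_FAST r → push -8. Stack: [6, -8]
LOAD_CONST → push 10. Stack: [6, -8, 10]
BINARY_OP * → -8 * 10 = -80. Stack: [6, -80]
BINARY_OP * → 6 * -80 = -480. Stack: [-480]
STORE_FAST w → w=-480. Stack: []
LOAD_FAST q → push -6. Stack: [-6]
RETURN_VALUE → return -6.

-6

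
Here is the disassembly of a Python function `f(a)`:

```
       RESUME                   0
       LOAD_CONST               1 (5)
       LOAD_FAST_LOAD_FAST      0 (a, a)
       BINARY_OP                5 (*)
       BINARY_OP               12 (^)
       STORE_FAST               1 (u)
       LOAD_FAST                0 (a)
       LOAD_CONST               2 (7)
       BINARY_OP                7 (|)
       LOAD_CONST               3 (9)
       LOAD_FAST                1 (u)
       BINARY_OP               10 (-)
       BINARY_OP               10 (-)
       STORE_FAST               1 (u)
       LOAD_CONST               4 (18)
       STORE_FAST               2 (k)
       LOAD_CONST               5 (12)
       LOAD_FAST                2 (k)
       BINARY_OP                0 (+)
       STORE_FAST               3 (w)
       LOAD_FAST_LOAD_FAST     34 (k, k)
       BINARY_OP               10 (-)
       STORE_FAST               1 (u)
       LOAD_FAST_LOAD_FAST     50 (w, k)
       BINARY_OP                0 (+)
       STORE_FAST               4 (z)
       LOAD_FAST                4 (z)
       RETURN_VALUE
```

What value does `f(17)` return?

48

LOAD_CONST → push 5. Stack: [5]
LOAD_FAST_LOAD_FAST a,a → push 17,17. Stack: [5, 17, 17]
BINARY_OP * → 17 * 17 = 289. Stack: [5, 289]
BINARY_OP ^ → 5 ^ 289 = 292. Stack: [292]
STORE_FAST u → u=292. Stack: []
LOAD_FAST a → push 17. Stack: [17]
LOAD_CONST → push 7. Stack: [17, 7]
BINARY_OP | → 17 | 7 = 23. Stack: [23]
LOAD_CONST → push 9. Stack: [23, 9]
LOAD_FAST u → push 292. Stack: [23, 9, 292]
BINARY_OP - → 9 - 292 = -283. Stack: [23, -283]
BINARY_OP - → 23 - -283 = 306. Stack: [306]
STORE_FAST u → u=306. Stack: []
LOAD_CONST → push 18. Stack: [18]
STORE_FAST k → k=18. Stack: []
LOAD_CONST → push 12. Stack: [12]
LOAD_FAST k → push 18. Stack: [12, 18]
BINARY_OP + → 12 + 18 = 30. Stack: [30]
STORE_FAST w → w=30. Stack: []
LOAD_FAST_LOAD_FAST k,k → push 18,18. Stack: [18, 18]
BINARY_OP - → 18 - 18 = 0. Stack: [0]
STORE_FAST u → u=0. Stack: []
LOAD_FAST_LOAD_FAST w,k → push 30,18. Stack: [30, 18]
BINARY_OP + → 30 + 18 = 48. Stack: [48]
STORE_FAST z → z=48. Stack: []
LOAD_FAST z → push 48. Stack: [48]
RETURN_VALUE → return 48.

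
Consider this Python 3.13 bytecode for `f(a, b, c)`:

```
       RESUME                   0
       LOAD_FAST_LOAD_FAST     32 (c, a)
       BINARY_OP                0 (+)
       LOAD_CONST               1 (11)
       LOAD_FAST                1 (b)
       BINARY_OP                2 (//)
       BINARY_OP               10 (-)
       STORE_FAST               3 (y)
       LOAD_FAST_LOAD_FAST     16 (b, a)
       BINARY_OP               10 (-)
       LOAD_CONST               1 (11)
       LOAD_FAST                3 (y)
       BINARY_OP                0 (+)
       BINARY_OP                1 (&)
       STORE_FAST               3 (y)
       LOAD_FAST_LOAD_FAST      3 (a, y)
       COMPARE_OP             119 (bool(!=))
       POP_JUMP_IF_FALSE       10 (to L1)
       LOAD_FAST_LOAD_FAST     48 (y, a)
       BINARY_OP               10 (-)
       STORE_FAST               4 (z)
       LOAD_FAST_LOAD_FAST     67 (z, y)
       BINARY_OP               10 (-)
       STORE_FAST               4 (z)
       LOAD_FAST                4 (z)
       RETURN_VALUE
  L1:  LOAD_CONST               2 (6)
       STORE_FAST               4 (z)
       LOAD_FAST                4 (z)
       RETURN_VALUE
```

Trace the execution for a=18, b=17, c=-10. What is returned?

-18

LOAD_FAST_LOAD_FAST c,a → push -10,18. Stack: [-10, 18]
BINARY_OP + → -10 + 18 = 8. Stack: [8]
LOAD_CONST → push 11. Stack: [8, 11]
LOAD_FAST b → push 17. Stack: [8, 11, 17]
BINARY_OP // → 11 // 17 = 0. Stack: [8, 0]
BINARY_OP - → 8 - 0 = 8. Stack: [8]
STORE_FAST y → y=8. Stack: []
LOAD_FAST_LOAD_FAST b,a → push 17,18. Stack: [17, 18]
BINARY_OP - → 17 - 18 = -1. Stack: [-1]
LOAD_CONST → push 11. Stack: [-1, 11]
LOAD_FAST y → push 8. Stack: [-1, 11, 8]
BINARY_OP + → 11 + 8 = 19. Stack: [-1, 19]
BINARY_OP & → -1 & 19 = 19. Stack: [19]
STORE_FAST y → y=19. Stack: []
LOAD_FAST_LOAD_FAST a,y → push 18,19. Stack: [18, 19]
COMPARE_OP bool(!=) → 18 vs 19 = True. Stack: [True]
POP_JUMP_IF_FALSE → pop True; no jump. Stack: []
LOAD_FAST_LOAD_FAST y,a → push 19,18. Stack: [19, 18]
BINARY_OP - → 19 - 18 = 1. Stack: [1]
STORE_FAST z → z=1. Stack: []
LOAD_FAST_LOAD_FAST z,y → push 1,19. Stack: [1, 19]
BINARY_OP - → 1 - 19 = -18. Stack: [-18]
STORE_FAST z → z=-18. Stack: []
LOAD_FAST z → push -18. Stack: [-18]
RETURN_VALUE → return -18.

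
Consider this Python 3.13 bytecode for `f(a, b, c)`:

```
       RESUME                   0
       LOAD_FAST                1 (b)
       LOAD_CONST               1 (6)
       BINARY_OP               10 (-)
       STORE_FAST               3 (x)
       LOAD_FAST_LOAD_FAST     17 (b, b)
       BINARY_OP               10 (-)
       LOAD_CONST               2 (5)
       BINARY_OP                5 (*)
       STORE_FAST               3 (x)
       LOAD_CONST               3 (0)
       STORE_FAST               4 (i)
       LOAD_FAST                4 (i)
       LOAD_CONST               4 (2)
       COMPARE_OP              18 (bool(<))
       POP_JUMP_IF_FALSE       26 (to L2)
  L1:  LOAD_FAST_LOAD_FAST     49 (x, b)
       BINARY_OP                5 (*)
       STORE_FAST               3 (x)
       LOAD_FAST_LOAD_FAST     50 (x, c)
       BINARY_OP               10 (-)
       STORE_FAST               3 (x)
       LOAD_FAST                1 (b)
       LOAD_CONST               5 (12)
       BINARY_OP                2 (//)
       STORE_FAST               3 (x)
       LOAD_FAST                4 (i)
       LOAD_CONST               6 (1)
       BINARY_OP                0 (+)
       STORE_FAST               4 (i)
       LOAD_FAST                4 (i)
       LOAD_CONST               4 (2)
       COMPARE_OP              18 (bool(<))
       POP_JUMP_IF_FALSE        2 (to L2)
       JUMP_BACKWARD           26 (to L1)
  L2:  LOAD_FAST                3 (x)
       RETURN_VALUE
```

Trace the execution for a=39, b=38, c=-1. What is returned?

3

LOAD_FAST b → push 38. Stack: [38]
LOAD_CONST → push 6. Stack: [38, 6]
BINARY_OP - → 38 - 6 = 32. Stack: [32]
STORE_FAST x → x=32. Stack: []
LOAD_FAST_LOAD_FAST b,b → push 38,38. Stack: [38, 38]
BINARY_OP - → 38 - 38 = 0. Stack: [0]
LOAD_CONST → push 5. Stack: [0, 5]
BINARY_OP * → 0 * 5 = 0. Stack: [0]
STORE_FAST x → x=0. Stack: []
LOAD_CONST → push 0. Stack: [0]
STORE_FAST i → i=0. Stack: []
LOAD_FAST i → push 0. Stack: [0]
LOAD_CONST → push 2. Stack: [0, 2]
COMPARE_OP bool(<) → 0 vs 2 = True. Stack: [True]
POP_JUMP_IF_FALSE → pop True; no jump. Stack: []
LOAD_FAST_LOAD_FAST x,b → push 0,38. Stack: [0, 38]
BINARY_OP * → 0 * 38 = 0. Stack: [0]
STORE_FAST x → x=0. Stack: []
LOAD_FAST_LOAD_FAST x,c → push 0,-1. Stack: [0, -1]
BINARY_OP - → 0 - -1 = 1. Stack: [1]
STORE_FAST x → x=1. Stack: []
LOAD_FAST b → push 38. Stack: [38]
LOAD_CONST → push 12. Stack: [38, 12]
BINARY_OP // → 38 // 12 = 3. Stack: [3]
STORE_FAST x → x=3. Stack: []
LOAD_FAST i → push 0. Stack: [0]
LOAD_CONST → push 1. Stack: [0, 1]
BINARY_OP + → 0 + 1 = 1. Stack: [1]
STORE_FAST i → i=1. Stack: []
LOAD_FAST i → push 1. Stack: [1]
LOAD_CONST → push 2. Stack: [1, 2]
COMPARE_OP bool(<) → 1 vs 2 = True. Stack: [True]
POP_JUMP_IF_FALSE → pop True; no jump. Stack: []
LOAD_FAST_LOAD_FAST x,b → push 3,38. Stack: [3, 38]
BINARY_OP * → 3 * 38 = 114. Stack: [114]
STORE_FAST x → x=114. Stack: []
LOAD_FAST_LOAD_FAST x,c → push 114,-1. Stack: [114, -1]
BINARY_OP - → 114 - -1 = 115. Stack: [115]
STORE_FAST x → x=115. Stack: []
LOAD_FAST b → push 38. Stack: [38]
LOAD_CONST → push 12. Stack: [38, 12]
BINARY_OP // → 38 // 12 = 3. Stack: [3]
STORE_FAST x → x=3. Stack: []
LOAD_FAST i → push 1. Stack: [1]
LOAD_CONST → push 1. Stack: [1, 1]
BINARY_OP + → 1 + 1 = 2. Stack: [2]
STORE_FAST i → i=2. Stack: []
LOAD_FAST i → push 2. Stack: [2]
LOAD_CONST → push 2. Stack: [2, 2]
COMPARE_OP bool(<) → 2 vs 2 = False. Stack: [False]
POP_JUMP_IF_FALSE → pop False; jump. Stack: []
LOAD_FAST x → push 3. Stack: [3]
RETURN_VALUE → return 3.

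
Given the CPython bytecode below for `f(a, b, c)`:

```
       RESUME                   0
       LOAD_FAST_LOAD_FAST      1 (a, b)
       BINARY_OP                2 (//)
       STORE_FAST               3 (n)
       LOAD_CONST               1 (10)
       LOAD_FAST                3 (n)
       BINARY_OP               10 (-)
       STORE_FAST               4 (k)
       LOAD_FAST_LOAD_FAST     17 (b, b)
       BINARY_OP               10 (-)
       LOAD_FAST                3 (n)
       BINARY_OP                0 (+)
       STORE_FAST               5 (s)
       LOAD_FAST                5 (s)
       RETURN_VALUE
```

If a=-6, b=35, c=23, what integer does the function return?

-1

LOAD_FAST_LOAD_FAST a,b → push -6,35. Stack: [-6, 35]
BINARY_OP // → -6 // 35 = -1. Stack: [-1]
STORE_FAST n → n=-1. Stack: []
LOAD_CONST → push 10. Stack: [10]
LOAD_FAST n → push -1. Stack: [10, -1]
BINARY_OP - → 10 - -1 = 11. Stack: [11]
STORE_FAST k → k=11. Stack: []
LOAD_FAST_LOAD_FAST b,b → push 35,35. Stack: [35, 35]
BINARY_OP - → 35 - 35 = 0. Stack: [0]
LOAD_FAST n → push -1. Stack: [0, -1]
BINARY_OP + → 0 + -1 = -1. Stack: [-1]
STORE_FAST s → s=-1. Stack: []
LOAD_FAST s → push -1. Stack: [-1]
RETURN_VALUE → return -1.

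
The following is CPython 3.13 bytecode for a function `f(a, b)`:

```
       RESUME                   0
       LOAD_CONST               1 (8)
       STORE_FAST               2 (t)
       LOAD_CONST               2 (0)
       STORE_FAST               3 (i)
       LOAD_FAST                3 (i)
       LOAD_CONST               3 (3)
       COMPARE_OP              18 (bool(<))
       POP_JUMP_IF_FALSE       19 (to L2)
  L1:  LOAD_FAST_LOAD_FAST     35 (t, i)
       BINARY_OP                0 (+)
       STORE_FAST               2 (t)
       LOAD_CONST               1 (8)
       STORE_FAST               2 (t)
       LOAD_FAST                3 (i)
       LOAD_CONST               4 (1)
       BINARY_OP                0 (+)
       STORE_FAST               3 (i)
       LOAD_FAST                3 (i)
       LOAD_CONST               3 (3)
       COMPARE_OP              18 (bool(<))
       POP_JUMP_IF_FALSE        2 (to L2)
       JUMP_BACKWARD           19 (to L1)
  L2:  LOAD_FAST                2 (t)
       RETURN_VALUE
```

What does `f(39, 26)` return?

LOAD_CONST → push 8. Stack: [8]
STORE_FAST t → t=8. Stack: []
LOAD_CONST → push 0. Stack: [0]
STORE_FAST i → i=0. Stack: []
LOAD_FAST i → push 0. Stack: [0]
LOAD_CONST → push 3. Stack: [0, 3]
COMPARE_OP bool(<) → 0 vs 3 = True. Stack: [True]
POP_JUMP_IF_FALSE → pop True; no jump. Stack: []
LOAD_FAST_LOAD_FAST t,i → push 8,0. Stack: [8, 0]
BINARY_OP + → 8 + 0 = 8. Stack: [8]
STORE_FAST t → t=8. Stack: []
LOAD_CONST → push 8. Stack: [8]
STORE_FAST t → t=8. Stack: []
LOAD_FAST i → push 0. Stack: [0]
LOAD_CONST → push 1. Stack: [0, 1]
BINARY_OP + → 0 + 1 = 1. Stack: [1]
STORE_FAST i → i=1. Stack: []
LOAD_FAST i → push 1. Stack: [1]
LOAD_CONST → push 3. Stack: [1, 3]
COMPARE_OP bool(<) → 1 vs 3 = True. Stack: [True]
POP_JUMP_IF_FALSE → pop True; no jump. Stack: []
LOAD_FAST_LOAD_FAST t,i → push 8,1. Stack: [8, 1]
BINARY_OP + → 8 + 1 = 9. Stack: [9]
STORE_FAST t → t=9. Stack: []
LOAD_CONST → push 8. Stack: [8]
STORE_FAST t → t=8. Stack: []
LOAD_FAST i → push 1. Stack: [1]
LOAD_CONST → push 1. Stack: [1, 1]
BINARY_OP + → 1 + 1 = 2. Stack: [2]
STORE_FAST i → i=2. Stack: []
LOAD_FAST i → push 2. Stack: [2]
LOAD_CONST → push 3. Stack: [2, 3]
COMPARE_OP bool(<) → 2 vs 3 = True. Stack: [True]
POP_JUMP_IF_FALSE → pop True; no jump. Stack: []
LOAD_FAST_LOAD_FAST t,i → push 8,2. Stack: [8, 2]
BINARY_OP + → 8 + 2 = 10. Stack: [10]
STORE_FAST t → t=10. Stack: []
LOAD_CONST → push 8. Stack: [8]
STORE_FAST t → t=8. Stack: []
LOAD_FAST i → push 2. Stack: [2]
LOAD_CONST → push 1. Stack: [2, 1]
BINARY_OP + → 2 + 1 = 3. Stack: [3]
STORE_FAST i → i=3. Stack: []
LOAD_FAST i → push 3. Stack: [3]
LOAD_CONST → push 3. Stack: [3, 3]
COMPARE_OP bool(<) → 3 vs 3 = False. Stack: [False]
POP_JUMP_IF_FALSE → pop False; jump. Stack: []
LOAD_FAST t → push 8. Stack: [8]
RETURN_VALUE → return 8.

8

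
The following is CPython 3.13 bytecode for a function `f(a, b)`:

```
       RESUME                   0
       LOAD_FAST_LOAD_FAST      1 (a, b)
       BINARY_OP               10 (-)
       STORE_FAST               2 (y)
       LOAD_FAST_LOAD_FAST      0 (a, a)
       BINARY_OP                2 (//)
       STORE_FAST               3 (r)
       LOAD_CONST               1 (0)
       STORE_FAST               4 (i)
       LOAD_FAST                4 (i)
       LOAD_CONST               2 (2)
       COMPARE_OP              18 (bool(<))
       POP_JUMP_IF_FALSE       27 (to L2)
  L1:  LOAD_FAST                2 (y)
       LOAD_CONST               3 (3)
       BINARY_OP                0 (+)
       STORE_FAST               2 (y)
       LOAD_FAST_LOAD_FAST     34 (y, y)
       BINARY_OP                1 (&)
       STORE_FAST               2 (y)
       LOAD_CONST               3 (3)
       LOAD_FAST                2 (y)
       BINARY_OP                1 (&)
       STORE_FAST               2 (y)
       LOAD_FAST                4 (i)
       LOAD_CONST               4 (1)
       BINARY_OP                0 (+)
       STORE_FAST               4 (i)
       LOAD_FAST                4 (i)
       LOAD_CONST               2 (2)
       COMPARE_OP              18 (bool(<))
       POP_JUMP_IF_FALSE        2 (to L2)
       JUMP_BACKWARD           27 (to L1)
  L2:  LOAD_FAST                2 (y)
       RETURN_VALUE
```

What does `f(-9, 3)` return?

LOAD_FAST_LOAD_FAST a,b → push -9,3. Stack: [-9, 3]
BINARY_OP - → -9 - 3 = -12. Stack: [-12]
STORE_FAST y → y=-12. Stack: []
LOAD_FAST_LOAD_FAST a,a → push -9,-9. Stack: [-9, -9]
BINARY_OP // → -9 // -9 = 1. Stack: [1]
STORE_FAST r → r=1. Stack: []
LOAD_CONST → push 0. Stack: [0]
STORE_FAST i → i=0. Stack: []
LOAD_FAST i → push 0. Stack: [0]
LOAD_CONST → push 2. Stack: [0, 2]
COMPARE_OP bool(<) → 0 vs 2 = True. Stack: [True]
POP_JUMP_IF_FALSE → pop True; no jump. Stack: []
LOAD_FAST y → push -12. Stack: [-12]
LOAD_CONST → push 3. Stack: [-12, 3]
BINARY_OP + → -12 + 3 = -9. Stack: [-9]
STORE_FAST y → y=-9. Stack: []
LOAD_FAST_LOAD_FAST y,y → push -9,-9. Stack: [-9, -9]
BINARY_OP & → -9 & -9 = -9. Stack: [-9]
STORE_FAST y → y=-9. Stack: []
LOAD_CONST → push 3. Stack: [3]
LOAD_FAST y → push -9. Stack: [3, -9]
BINARY_OP & → 3 & -9 = 3. Stack: [3]
STORE_FAST y → y=3. Stack: []
LOAD_FAST i → push 0. Stack: [0]
LOAD_CONST → push 1. Stack: [0, 1]
BINARY_OP + → 0 + 1 = 1. Stack: [1]
STORE_FAST i → i=1. Stack: []
LOAD_FAST i → push 1. Stack: [1]
LOAD_CONST → push 2. Stack: [1, 2]
COMPARE_OP bool(<) → 1 vs 2 = True. Stack: [True]
POP_JUMP_IF_FALSE → pop True; no jump. Stack: []
LOAD_FAST y → push 3. Stack: [3]
LOAD_CONST → push 3. Stack: [3, 3]
BINARY_OP + → 3 + 3 = 6. Stack: [6]
STORE_FAST y → y=6. Stack: []
LOAD_FAST_LOAD_FAST y,y → push 6,6. Stack: [6, 6]
BINARY_OP & → 6 & 6 = 6. Stack: [6]
STORE_FAST y → y=6. Stack: []
LOAD_CONST → push 3. Stack: [3]
LOAD_FAST y → push 6. Stack: [3, 6]
BINARY_OP & → 3 & 6 = 2. Stack: [2]
STORE_FAST y → y=2. Stack: []
LOAD_FAST i → push 1. Stack: [1]
LOAD_CONST → push 1. Stack: [1, 1]
BINARY_OP + → 1 + 1 = 2. Stack: [2]
STORE_FAST i → i=2. Stack: []
LOAD_FAST i → push 2. Stack: [2]
LOAD_CONST → push 2. Stack: [2, 2]
COMPARE_OP bool(<) → 2 vs 2 = False. Stack: [False]
POP_JUMP_IF_FALSE → pop False; jump. Stack: []
LOAD_FAST y → push 2. Stack: [2]
RETURN_VALUE → return 2.

2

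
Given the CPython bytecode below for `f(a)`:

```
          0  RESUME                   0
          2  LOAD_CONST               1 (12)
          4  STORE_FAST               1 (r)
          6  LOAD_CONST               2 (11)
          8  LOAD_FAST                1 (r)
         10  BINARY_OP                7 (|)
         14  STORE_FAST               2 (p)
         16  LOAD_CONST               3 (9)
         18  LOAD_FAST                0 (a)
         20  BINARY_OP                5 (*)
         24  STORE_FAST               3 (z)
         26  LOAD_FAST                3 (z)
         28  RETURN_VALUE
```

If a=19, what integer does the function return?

171

LOAD_CONST → push 12. Stack: [12]
STORE_FAST r → r=12. Stack: []
LOAD_CONST → push 11. Stack: [11]
LOAD_FAST r → push 12. Stack: [11, 12]
BINARY_OP | → 11 | 12 = 15. Stack: [15]
STORE_FAST p → p=15. Stack: []
LOAD_CONST → push 9. Stack: [9]
LOAD_FAST a → push 19. Stack: [9, 19]
BINARY_OP * → 9 * 19 = 171. Stack: [171]
STORE_FAST z → z=171. Stack: []
LOAD_FAST z → push 171. Stack: [171]
RETURN_VALUE → return 171.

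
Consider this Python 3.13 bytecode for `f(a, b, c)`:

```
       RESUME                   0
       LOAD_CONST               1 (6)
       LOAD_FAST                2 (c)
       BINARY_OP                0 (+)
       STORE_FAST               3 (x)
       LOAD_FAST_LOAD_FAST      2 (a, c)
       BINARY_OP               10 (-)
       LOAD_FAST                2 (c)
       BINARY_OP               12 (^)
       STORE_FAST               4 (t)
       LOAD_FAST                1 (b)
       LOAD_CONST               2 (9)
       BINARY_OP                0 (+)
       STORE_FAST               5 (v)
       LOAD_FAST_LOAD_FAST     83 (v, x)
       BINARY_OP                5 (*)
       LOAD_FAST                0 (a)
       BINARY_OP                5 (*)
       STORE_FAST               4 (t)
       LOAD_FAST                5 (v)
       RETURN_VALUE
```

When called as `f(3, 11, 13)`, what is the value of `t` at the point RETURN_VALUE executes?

LOAD_CONST → push 6. Stack: [6]
LOAD_FAST c → push 13. Stack: [6, 13]
BINARY_OP + → 6 + 13 = 19. Stack: [19]
STORE_FAST x → x=19. Stack: []
LOAD_FAST_LOAD_FAST a,c → push 3,13. Stack: [3, 13]
BINARY_OP - → 3 - 13 = -10. Stack: [-10]
LOAD_FAST c → push 13. Stack: [-10, 13]
BINARY_OP ^ → -10 ^ 13 = -5. Stack: [-5]
STORE_FAST t → t=-5. Stack: []
LOAD_FAST b → push 11. Stack: [11]
LOAD_CONST → push 9. Stack: [11, 9]
BINARY_OP + → 11 + 9 = 20. Stack: [20]
STORE_FAST v → v=20. Stack: []
LOAD_FAST_LOAD_FAST v,x → push 20,19. Stack: [20, 19]
BINARY_OP * → 20 * 19 = 380. Stack: [380]
LOAD_FAST a → push 3. Stack: [380, 3]
BINARY_OP * → 380 * 3 = 1140. Stack: [1140]
STORE_FAST t → t=1140. Stack: []
LOAD_FAST v → push 20. Stack: [20]
RETURN_VALUE → return 20.

1140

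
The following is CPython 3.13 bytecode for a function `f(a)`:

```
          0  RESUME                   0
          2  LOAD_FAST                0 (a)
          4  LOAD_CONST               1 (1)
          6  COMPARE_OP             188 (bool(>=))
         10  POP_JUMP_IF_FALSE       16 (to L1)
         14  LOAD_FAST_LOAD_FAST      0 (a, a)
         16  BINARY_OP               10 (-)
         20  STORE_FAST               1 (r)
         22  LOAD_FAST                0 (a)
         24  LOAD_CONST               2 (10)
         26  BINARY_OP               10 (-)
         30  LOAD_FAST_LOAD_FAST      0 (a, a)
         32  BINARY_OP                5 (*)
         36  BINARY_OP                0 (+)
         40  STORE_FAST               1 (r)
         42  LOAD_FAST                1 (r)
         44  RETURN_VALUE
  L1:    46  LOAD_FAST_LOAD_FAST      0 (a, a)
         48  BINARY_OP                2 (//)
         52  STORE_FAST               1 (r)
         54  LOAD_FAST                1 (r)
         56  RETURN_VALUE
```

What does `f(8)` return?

LOAD_FAST a → push 8. Stack: [8]
LOAD_CONST → push 1. Stack: [8, 1]
COMPARE_OP bool(>=) → 8 vs 1 = True. Stack: [True]
POP_JUMP_IF_FALSE → pop True; no jump. Stack: []
LOAD_FAST_LOAD_FAST a,a → push 8,8. Stack: [8, 8]
BINARY_OP - → 8 - 8 = 0. Stack: [0]
STORE_FAST r → r=0. Stack: []
LOAD_FAST a → push 8. Stack: [8]
LOAD_CONST → push 10. Stack: [8, 10]
BINARY_OP - → 8 - 10 = -2. Stack: [-2]
LOAD_FAST_LOAD_FAST a,a → push 8,8. Stack: [-2, 8, 8]
BINARY_OP * → 8 * 8 = 64. Stack: [-2, 64]
BINARY_OP + → -2 + 64 = 62. Stack: [62]
STORE_FAST r → r=62. Stack: []
LOAD_FAST r → push 62. Stack: [62]
RETURN_VALUE → return 62.

62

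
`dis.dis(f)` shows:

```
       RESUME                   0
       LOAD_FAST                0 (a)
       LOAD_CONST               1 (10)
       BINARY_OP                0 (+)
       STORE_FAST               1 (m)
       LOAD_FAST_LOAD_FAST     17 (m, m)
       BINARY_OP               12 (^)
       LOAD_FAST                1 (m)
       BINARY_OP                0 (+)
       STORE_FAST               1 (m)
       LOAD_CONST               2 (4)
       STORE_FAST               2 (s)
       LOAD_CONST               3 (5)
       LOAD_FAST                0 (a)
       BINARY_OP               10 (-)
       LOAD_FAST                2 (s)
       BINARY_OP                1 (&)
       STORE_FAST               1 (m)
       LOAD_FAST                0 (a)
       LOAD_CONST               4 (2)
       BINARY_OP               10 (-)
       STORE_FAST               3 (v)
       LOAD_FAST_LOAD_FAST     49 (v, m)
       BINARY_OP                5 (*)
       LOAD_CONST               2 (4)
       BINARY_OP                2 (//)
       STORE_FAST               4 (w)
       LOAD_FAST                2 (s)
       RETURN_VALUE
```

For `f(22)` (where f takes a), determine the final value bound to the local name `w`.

LOAD_FAST a → push 22. Stack: [22]
LOAD_CONST → push 10. Stack: [22, 10]
BINARY_OP + → 22 + 10 = 32. Stack: [32]
STORE_FAST m → m=32. Stack: []
LOAD_FAST_LOAD_FAST m,m → push 32,32. Stack: [32, 32]
BINARY_OP ^ → 32 ^ 32 = 0. Stack: [0]
LOAD_FAST m → push 32. Stack: [0, 32]
BINARY_OP + → 0 + 32 = 32. Stack: [32]
STORE_FAST m → m=32. Stack: []
LOAD_CONST → push 4. Stack: [4]
STORE_FAST s → s=4. Stack: []
LOAD_CONST → push 5. Stack: [5]
LOAD_FAST a → push 22. Stack: [5, 22]
BINARY_OP - → 5 - 22 = -17. Stack: [-17]
LOAD_FAST s → push 4. Stack: [-17, 4]
BINARY_OP & → -17 & 4 = 4. Stack: [4]
STORE_FAST m → m=4. Stack: []
LOAD_FAST a → push 22. Stack: [22]
LOAD_CONST → push 2. Stack: [22, 2]
BINARY_OP - → 22 - 2 = 20. Stack: [20]
STORE_FAST v → v=20. Stack: []
LOAD_FAST_LOAD_FAST v,m → push 20,4. Stack: [20, 4]
BINARY_OP * → 20 * 4 = 80. Stack: [80]
LOAD_CONST → push 4. Stack: [80, 4]
BINARY_OP // → 80 // 4 = 20. Stack: [20]
STORE_FAST w → w=20. Stack: []
LOAD_FAST s → push 4. Stack: [4]
RETURN_VALUE → return 4.

20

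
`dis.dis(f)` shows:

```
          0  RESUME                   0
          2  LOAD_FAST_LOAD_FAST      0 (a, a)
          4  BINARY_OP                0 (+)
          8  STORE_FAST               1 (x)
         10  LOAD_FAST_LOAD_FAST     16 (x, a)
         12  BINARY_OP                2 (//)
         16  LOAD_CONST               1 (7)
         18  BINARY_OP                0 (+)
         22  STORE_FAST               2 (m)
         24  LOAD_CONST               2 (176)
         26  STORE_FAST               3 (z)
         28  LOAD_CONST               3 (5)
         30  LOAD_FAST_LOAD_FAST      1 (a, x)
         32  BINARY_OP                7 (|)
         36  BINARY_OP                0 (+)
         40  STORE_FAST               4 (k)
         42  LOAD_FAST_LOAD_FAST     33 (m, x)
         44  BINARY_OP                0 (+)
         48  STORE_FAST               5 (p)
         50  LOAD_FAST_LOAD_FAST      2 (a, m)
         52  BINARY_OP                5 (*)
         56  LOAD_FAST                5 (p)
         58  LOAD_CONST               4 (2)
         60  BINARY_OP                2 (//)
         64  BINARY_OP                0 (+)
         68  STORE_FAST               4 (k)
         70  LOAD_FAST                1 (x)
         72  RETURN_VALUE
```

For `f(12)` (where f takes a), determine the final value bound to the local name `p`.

33

LOAD_FAST_LOAD_FAST a,a → push 12,12. Stack: [12, 12]
BINARY_OP + → 12 + 12 = 24. Stack: [24]
STORE_FAST x → x=24. Stack: []
LOAD_FAST_LOAD_FAST x,a → push 24,12. Stack: [24, 12]
BINARY_OP // → 24 // 12 = 2. Stack: [2]
LOAD_CONST → push 7. Stack: [2, 7]
BINARY_OP + → 2 + 7 = 9. Stack: [9]
STORE_FAST m → m=9. Stack: []
LOAD_CONST → push 176. Stack: [176]
STORE_FAST z → z=176. Stack: []
LOAD_CONST → push 5. Stack: [5]
LOAD_FAST_LOAD_FAST a,x → push 12,24. Stack: [5, 12, 24]
BINARY_OP | → 12 | 24 = 28. Stack: [5, 28]
BINARY_OP + → 5 + 28 = 33. Stack: [33]
STORE_FAST k → k=33. Stack: []
LOAD_FAST_LOAD_FAST m,x → push 9,24. Stack: [9, 24]
BINARY_OP + → 9 + 24 = 33. Stack: [33]
STORE_FAST p → p=33. Stack: []
LOAD_FAST_LOAD_FAST a,m → push 12,9. Stack: [12, 9]
BINARY_OP * → 12 * 9 = 108. Stack: [108]
LOAD_FAST p → push 33. Stack: [108, 33]
LOAD_CONST → push 2. Stack: [108, 33, 2]
BINARY_OP // → 33 // 2 = 16. Stack: [108, 16]
BINARY_OP + → 108 + 16 = 124. Stack: [124]
STORE_FAST k → k=124. Stack: []
LOAD_FAST x → push 24. Stack: [24]
RETURN_VALUE → return 24.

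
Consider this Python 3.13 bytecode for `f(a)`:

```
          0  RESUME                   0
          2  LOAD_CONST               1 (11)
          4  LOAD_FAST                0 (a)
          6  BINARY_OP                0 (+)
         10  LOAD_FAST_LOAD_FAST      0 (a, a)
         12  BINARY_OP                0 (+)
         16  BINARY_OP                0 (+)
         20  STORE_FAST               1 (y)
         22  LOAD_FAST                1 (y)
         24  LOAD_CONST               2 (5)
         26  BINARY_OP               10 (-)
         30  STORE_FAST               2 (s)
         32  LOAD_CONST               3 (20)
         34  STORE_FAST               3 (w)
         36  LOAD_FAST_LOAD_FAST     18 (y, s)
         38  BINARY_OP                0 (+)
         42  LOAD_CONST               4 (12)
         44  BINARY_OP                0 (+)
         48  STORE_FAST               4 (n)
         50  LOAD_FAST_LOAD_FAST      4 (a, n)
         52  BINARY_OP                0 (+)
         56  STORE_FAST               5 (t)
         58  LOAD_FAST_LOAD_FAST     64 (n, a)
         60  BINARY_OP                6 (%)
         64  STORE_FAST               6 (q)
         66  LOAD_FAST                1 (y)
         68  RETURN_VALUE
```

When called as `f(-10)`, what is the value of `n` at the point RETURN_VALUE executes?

LOAD_CONST → push 11. Stack: [11]
LOAD_FAST a → push -10. Stack: [11, -10]
BINARY_OP + → 11 + -10 = 1. Stack: [1]
LOAD_FAST_LOAD_FAST a,a → push -10,-10. Stack: [1, -10, -10]
BINARY_OP + → -10 + -10 = -20. Stack: [1, -20]
BINARY_OP + → 1 + -20 = -19. Stack: [-19]
STORE_FAST y → y=-19. Stack: []
LOAD_FAST y → push -19. Stack: [-19]
LOAD_CONST → push 5. Stack: [-19, 5]
BINARY_OP - → -19 - 5 = -24. Stack: [-24]
STORE_FAST s → s=-24. Stack: []
LOAD_CONST → push 20. Stack: [20]
STORE_FAST w → w=20. Stack: []
LOAD_FAST_LOAD_FAST y,s → push -19,-24. Stack: [-19, -24]
BINARY_OP + → -19 + -24 = -43. Stack: [-43]
LOAD_CONST → push 12. Stack: [-43, 12]
BINARY_OP + → -43 + 12 = -31. Stack: [-31]
STORE_FAST n → n=-31. Stack: []
LOAD_FAST_LOAD_FAST a,n → push -10,-31. Stack: [-10, -31]
BINARY_OP + → -10 + -31 = -41. Stack: [-41]
STORE_FAST t → t=-41. Stack: []
LOAD_FAST_LOAD_FAST n,a → push -31,-10. Stack: [-31, -10]
BINARY_OP % → -31 % -10 = -1. Stack: [-1]
STORE_FAST q → q=-1. Stack: []
LOAD_FAST y → push -19. Stack: [-19]
RETURN_VALUE → return -19.

-31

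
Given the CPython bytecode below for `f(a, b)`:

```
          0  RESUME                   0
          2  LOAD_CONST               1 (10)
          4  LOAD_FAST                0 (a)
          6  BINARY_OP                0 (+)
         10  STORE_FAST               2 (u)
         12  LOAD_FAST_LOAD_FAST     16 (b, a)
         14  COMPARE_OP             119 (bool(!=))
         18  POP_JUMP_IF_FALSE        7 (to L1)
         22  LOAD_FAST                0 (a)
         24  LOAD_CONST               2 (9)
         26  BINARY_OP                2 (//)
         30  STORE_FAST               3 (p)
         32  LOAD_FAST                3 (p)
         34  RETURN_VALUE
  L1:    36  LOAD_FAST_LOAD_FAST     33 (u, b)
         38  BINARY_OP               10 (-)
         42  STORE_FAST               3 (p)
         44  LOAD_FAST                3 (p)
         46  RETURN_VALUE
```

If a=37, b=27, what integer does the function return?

4

LOAD_CONST → push 10. Stack: [10]
LOAD_FAST a → push 37. Stack: [10, 37]
BINARY_OP + → 10 + 37 = 47. Stack: [47]
STORE_FAST u → u=47. Stack: []
LOAD_FAST_LOAD_FAST b,a → push 27,37. Stack: [27, 37]
COMPARE_OP bool(!=) → 27 vs 37 = True. Stack: [True]
POP_JUMP_IF_FALSE → pop True; no jump. Stack: []
LOAD_FAST a → push 37. Stack: [37]
LOAD_CONST → push 9. Stack: [37, 9]
BINARY_OP // → 37 // 9 = 4. Stack: [4]
STORE_FAST p → p=4. Stack: []
LOAD_FAST p → push 4. Stack: [4]
RETURN_VALUE → return 4.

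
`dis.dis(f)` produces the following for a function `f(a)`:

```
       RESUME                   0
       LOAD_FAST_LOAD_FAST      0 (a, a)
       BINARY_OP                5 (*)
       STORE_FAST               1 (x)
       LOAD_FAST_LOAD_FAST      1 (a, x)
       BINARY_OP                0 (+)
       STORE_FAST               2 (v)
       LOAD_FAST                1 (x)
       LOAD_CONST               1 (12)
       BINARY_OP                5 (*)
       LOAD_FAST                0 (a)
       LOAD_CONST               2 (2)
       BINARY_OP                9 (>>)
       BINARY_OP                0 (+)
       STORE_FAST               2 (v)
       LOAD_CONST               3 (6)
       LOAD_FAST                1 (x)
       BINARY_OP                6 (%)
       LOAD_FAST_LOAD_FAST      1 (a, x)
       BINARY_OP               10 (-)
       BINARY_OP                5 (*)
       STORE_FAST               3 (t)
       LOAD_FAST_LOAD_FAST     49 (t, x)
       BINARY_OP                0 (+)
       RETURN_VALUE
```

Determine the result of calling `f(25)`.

-2975

LOAD_FAST_LOAD_FAST a,a → push 25,25. Stack: [25, 25]
BINARY_OP * → 25 * 25 = 625. Stack: [625]
STORE_FAST x → x=625. Stack: []
LOAD_FAST_LOAD_FAST a,x → push 25,625. Stack: [25, 625]
BINARY_OP + → 25 + 625 = 650. Stack: [650]
STORE_FAST v → v=650. Stack: []
LOAD_FAST x → push 625. Stack: [625]
LOAD_CONST → push 12. Stack: [625, 12]
BINARY_OP * → 625 * 12 = 7500. Stack: [7500]
LOAD_FAST a → push 25. Stack: [7500, 25]
LOAD_CONST → push 2. Stack: [7500, 25, 2]
BINARY_OP >> → 25 >> 2 = 6. Stack: [7500, 6]
BINARY_OP + → 7500 + 6 = 7506. Stack: [7506]
STORE_FAST v → v=7506. Stack: []
LOAD_CONST → push 6. Stack: [6]
LOAD_FAST x → push 625. Stack: [6, 625]
BINARY_OP % → 6 % 625 = 6. Stack: [6]
LOAD_FAST_LOAD_FAST a,x → push 25,625. Stack: [6, 25, 625]
BINARY_OP - → 25 - 625 = -600. Stack: [6, -600]
BINARY_OP * → 6 * -600 = -3600. Stack: [-3600]
STORE_FAST t → t=-3600. Stack: []
LOAD_FAST_LOAD_FAST t,x → push -3600,625. Stack: [-3600, 625]
BINARY_OP + → -3600 + 625 = -2975. Stack: [-2975]
RETURN_VALUE → return -2975.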